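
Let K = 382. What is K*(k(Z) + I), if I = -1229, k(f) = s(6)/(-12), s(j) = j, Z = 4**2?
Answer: -469669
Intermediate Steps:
Z = 16
k(f) = -1/2 (k(f) = 6/(-12) = 6*(-1/12) = -1/2)
K*(k(Z) + I) = 382*(-1/2 - 1229) = 382*(-2459/2) = -469669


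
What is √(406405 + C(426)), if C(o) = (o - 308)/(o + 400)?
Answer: 2*√4978463/7 ≈ 637.50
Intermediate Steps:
C(o) = (-308 + o)/(400 + o)
√(406405 + C(426)) = √(406405 + (-308 + 426)/(400 + 426)) = √(406405 + 118/826) = √(406405 + (1/826)*118) = √(406405 + ⅐) = √(2844836/7) = 2*√4978463/7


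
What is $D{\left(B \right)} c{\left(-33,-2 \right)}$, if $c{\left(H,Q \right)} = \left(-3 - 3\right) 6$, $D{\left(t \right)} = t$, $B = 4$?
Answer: $-144$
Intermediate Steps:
$c{\left(H,Q \right)} = -36$ ($c{\left(H,Q \right)} = \left(-6\right) 6 = -36$)
$D{\left(B \right)} c{\left(-33,-2 \right)} = 4 \left(-36\right) = -144$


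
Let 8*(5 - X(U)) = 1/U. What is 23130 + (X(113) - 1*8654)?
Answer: 13090823/904 ≈ 14481.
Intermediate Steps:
X(U) = 5 - 1/(8*U)
23130 + (X(113) - 1*8654) = 23130 + ((5 - ⅛/113) - 1*8654) = 23130 + ((5 - ⅛*1/113) - 8654) = 23130 + ((5 - 1/904) - 8654) = 23130 + (4519/904 - 8654) = 23130 - 7818697/904 = 13090823/904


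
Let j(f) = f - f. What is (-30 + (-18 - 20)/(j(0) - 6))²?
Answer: 5041/9 ≈ 560.11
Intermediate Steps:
j(f) = 0
(-30 + (-18 - 20)/(j(0) - 6))² = (-30 + (-18 - 20)/(0 - 6))² = (-30 - 38/(-6))² = (-30 - 38*(-⅙))² = (-30 + 19/3)² = (-71/3)² = 5041/9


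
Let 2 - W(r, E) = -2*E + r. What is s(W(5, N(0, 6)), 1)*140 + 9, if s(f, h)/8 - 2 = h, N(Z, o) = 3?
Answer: 3369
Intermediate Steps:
W(r, E) = 2 - r + 2*E (W(r, E) = 2 - (-2*E + r) = 2 - (r - 2*E) = 2 + (-r + 2*E) = 2 - r + 2*E)
s(f, h) = 16 + 8*h
s(W(5, N(0, 6)), 1)*140 + 9 = (16 + 8*1)*140 + 9 = (16 + 8)*140 + 9 = 24*140 + 9 = 3360 + 9 = 3369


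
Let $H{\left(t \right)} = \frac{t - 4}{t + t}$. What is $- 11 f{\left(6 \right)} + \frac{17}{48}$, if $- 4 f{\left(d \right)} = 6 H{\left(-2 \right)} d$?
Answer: $\frac{7145}{48} \approx 148.85$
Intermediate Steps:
$H{\left(t \right)} = \frac{-4 + t}{2 t}$
$f{\left(d \right)} = - \frac{9 d}{4}$ ($f{\left(d \right)} = - \frac{6 \frac{-4 - 2}{2 \left(-2\right)} d}{4} = - \frac{6 \cdot \frac{1}{2} \left(- \frac{1}{2}\right) \left(-6\right) d}{4} = - \frac{6 \cdot \frac{3}{2} d}{4} = - \frac{9 d}{4}$)
$- 11 f{\left(6 \right)} + \frac{17}{48} = - 11 \left(\left(- \frac{9}{4}\right) 6\right) + \frac{17}{48} = \left(-11\right) \left(- \frac{27}{2}\right) + 17 \cdot \frac{1}{48} = \frac{297}{2} + \frac{17}{48} = \frac{7145}{48}$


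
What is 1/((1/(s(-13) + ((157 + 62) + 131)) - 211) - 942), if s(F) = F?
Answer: -337/388560 ≈ -0.00086731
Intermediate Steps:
1/((1/(s(-13) + ((157 + 62) + 131)) - 211) - 942) = 1/((1/(-13 + ((157 + 62) + 131)) - 211) - 942) = 1/((1/(-13 + (219 + 131)) - 211) - 942) = 1/((1/(-13 + 350) - 211) - 942) = 1/((1/337 - 211) - 942) = 1/(-71106/337 - 942) = 1/(-388560/337) = -337/388560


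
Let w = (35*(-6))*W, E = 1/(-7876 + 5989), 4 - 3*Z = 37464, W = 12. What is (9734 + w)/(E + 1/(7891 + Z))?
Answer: -5519997699/572 ≈ -9.6504e+6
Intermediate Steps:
Z = -37460/3 (Z = 4/3 - ⅓*37464 = 4/3 - 12488 = -37460/3 ≈ -12487.)
E = -1/1887 (E = 1/(-1887) = -1/1887 ≈ -0.00052994)
w = -2520 (w = (35*(-6))*12 = -210*12 = -2520)
(9734 + w)/(E + 1/(7891 + Z)) = (9734 - 2520)/(-1/1887 + 1/(7891 - 37460/3)) = 7214/(-1/1887 + 1/(-13787/3)) = 7214/(-1/1887 - 3/13787) = 7214/(-1144/1530357) = 7214*(-1530357/1144) = -5519997699/572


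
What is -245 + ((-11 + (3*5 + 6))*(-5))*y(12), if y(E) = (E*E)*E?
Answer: -86645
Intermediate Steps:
y(E) = E³ (y(E) = E²*E = E³)
-245 + ((-11 + (3*5 + 6))*(-5))*y(12) = -245 + ((-11 + (3*5 + 6))*(-5))*12³ = -245 + ((-11 + (15 + 6))*(-5))*1728 = -245 + ((-11 + 21)*(-5))*1728 = -245 + (10*(-5))*1728 = -245 - 50*1728 = -245 - 86400 = -86645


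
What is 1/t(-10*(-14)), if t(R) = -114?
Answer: -1/114 ≈ -0.0087719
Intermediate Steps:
1/t(-10*(-14)) = 1/(-114) = -1/114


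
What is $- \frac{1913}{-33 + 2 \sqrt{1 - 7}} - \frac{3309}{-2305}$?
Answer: $\frac{49731754}{855155} + \frac{3826 i \sqrt{6}}{1113} \approx 58.155 + 8.4203 i$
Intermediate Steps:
$- \frac{1913}{-33 + 2 \sqrt{1 - 7}} - \frac{3309}{-2305} = - \frac{1913}{-33 + 2 \sqrt{-6}} - - \frac{3309}{2305} = - \frac{1913}{-33 + 2 i \sqrt{6}} + \frac{3309}{2305} = \frac{3309}{2305} - \frac{1913}{-33 + 2 i \sqrt{6}}$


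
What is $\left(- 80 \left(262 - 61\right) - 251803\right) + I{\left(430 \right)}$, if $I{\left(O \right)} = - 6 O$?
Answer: $-270463$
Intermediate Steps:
$\left(- 80 \left(262 - 61\right) - 251803\right) + I{\left(430 \right)} = \left(- 80 \left(262 - 61\right) - 251803\right) - 2580 = \left(\left(-80\right) 201 - 251803\right) - 2580 = \left(-16080 - 251803\right) - 2580 = -267883 - 2580 = -270463$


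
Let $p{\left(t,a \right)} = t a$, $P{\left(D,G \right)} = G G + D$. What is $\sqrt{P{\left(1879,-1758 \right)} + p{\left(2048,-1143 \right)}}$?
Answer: $\sqrt{751579} \approx 866.94$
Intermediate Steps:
$P{\left(D,G \right)} = D + G^{2}$ ($P{\left(D,G \right)} = G^{2} + D = D + G^{2}$)
$p{\left(t,a \right)} = a t$
$\sqrt{P{\left(1879,-1758 \right)} + p{\left(2048,-1143 \right)}} = \sqrt{\left(1879 + \left(-1758\right)^{2}\right) - 2340864} = \sqrt{\left(1879 + 3090564\right) - 2340864} = \sqrt{3092443 - 2340864} = \sqrt{751579}$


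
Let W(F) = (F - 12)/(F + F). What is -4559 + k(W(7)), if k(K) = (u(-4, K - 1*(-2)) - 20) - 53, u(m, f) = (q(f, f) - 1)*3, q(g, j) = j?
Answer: -64821/14 ≈ -4630.1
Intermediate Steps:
W(F) = (-12 + F)/(2*F) (W(F) = (-12 + F)/((2*F)) = (-12 + F)*(1/(2*F)) = (-12 + F)/(2*F))
u(m, f) = -3 + 3*f (u(m, f) = (f - 1)*3 = (-1 + f)*3 = -3 + 3*f)
k(K) = -70 + 3*K (k(K) = ((-3 + 3*(K - 1*(-2))) - 20) - 53 = ((-3 + 3*(K + 2)) - 20) - 53 = ((-3 + 3*(2 + K)) - 20) - 53 = ((-3 + (6 + 3*K)) - 20) - 53 = ((3 + 3*K) - 20) - 53 = (-17 + 3*K) - 53 = -70 + 3*K)
-4559 + k(W(7)) = -4559 + (-70 + 3*((1/2)*(-12 + 7)/7)) = -4559 + (-70 + 3*((1/2)*(1/7)*(-5))) = -4559 + (-70 + 3*(-5/14)) = -4559 + (-70 - 15/14) = -4559 - 995/14 = -64821/14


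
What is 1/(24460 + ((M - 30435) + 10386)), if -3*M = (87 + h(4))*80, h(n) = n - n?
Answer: 1/2091 ≈ 0.00047824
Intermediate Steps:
h(n) = 0
M = -2320 (M = -(87 + 0)*80/3 = -29*80 = -1/3*6960 = -2320)
1/(24460 + ((M - 30435) + 10386)) = 1/(24460 + ((-2320 - 30435) + 10386)) = 1/(24460 + (-32755 + 10386)) = 1/(24460 - 22369) = 1/2091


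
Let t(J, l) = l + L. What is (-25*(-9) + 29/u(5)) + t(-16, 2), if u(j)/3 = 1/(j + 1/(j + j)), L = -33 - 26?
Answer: 2173/10 ≈ 217.30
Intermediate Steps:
L = -59
u(j) = 3/(j + 1/(2*j)) (u(j) = 3/(j + 1/(j + j)) = 3/(j + 1/(2*j)))
t(J, l) = -59 + l (t(J, l) = l - 59 = -59 + l)
(-25*(-9) + 29/u(5)) + t(-16, 2) = (-25*(-9) + 29/((6*5/(1 + 2*5²)))) + (-59 + 2) = (225 + 29/((6*5/(1 + 2*25)))) - 57 = (225 + 29/((6*5/(1 + 50)))) - 57 = (225 + 29/((6*5/51))) - 57 = (225 + 29/((6*5*(1/51)))) - 57 = (225 + 29/(10/17)) - 57 = (225 + 29*(17/10)) - 57 = (225 + 493/10) - 57 = 2743/10 - 57 = 2173/10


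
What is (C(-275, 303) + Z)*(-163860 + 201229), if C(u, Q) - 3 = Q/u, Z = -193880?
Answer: -1992383466382/275 ≈ -7.2450e+9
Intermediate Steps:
C(u, Q) = 3 + Q/u
(C(-275, 303) + Z)*(-163860 + 201229) = ((3 + 303/(-275)) - 193880)*(-163860 + 201229) = ((3 + 303*(-1/275)) - 193880)*37369 = ((3 - 303/275) - 193880)*37369 = (522/275 - 193880)*37369 = -53316478/275*37369 = -1992383466382/275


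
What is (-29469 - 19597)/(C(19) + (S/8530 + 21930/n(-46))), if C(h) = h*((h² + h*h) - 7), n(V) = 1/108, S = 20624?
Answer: -209266490/10159346937 ≈ -0.020598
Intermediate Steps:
n(V) = 1/108
C(h) = h*(-7 + 2*h²) (C(h) = h*((h² + h²) - 7) = h*(2*h² - 7) = h*(-7 + 2*h²))
(-29469 - 19597)/(C(19) + (S/8530 + 21930/n(-46))) = (-29469 - 19597)/(19*(-7 + 2*19²) + (20624/8530 + 21930/(1/108))) = -49066/(19*(-7 + 2*361) + (20624*(1/8530) + 21930*108)) = -49066/(19*(-7 + 722) + (10312/4265 + 2368440)) = -49066/(19*715 + 10101406912/4265) = -49066/(13585 + 10101406912/4265) = -49066/10159346937/4265 = -49066*4265/10159346937 = -209266490/10159346937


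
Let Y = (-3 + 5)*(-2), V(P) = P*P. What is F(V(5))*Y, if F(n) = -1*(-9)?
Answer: -36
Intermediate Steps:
V(P) = P**2
F(n) = 9
Y = -4 (Y = 2*(-2) = -4)
F(V(5))*Y = 9*(-4) = -36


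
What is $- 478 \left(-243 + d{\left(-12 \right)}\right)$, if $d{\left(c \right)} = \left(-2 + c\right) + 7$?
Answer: $119500$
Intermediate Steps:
$d{\left(c \right)} = 5 + c$
$- 478 \left(-243 + d{\left(-12 \right)}\right) = - 478 \left(-243 + \left(5 - 12\right)\right) = - 478 \left(-243 - 7\right) = \left(-478\right) \left(-250\right) = 119500$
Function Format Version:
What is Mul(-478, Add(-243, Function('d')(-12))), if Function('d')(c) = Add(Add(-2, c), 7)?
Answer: 119500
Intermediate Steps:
Function('d')(c) = Add(5, c)
Mul(-478, Add(-243, Function('d')(-12))) = Mul(-478, Add(-243, Add(5, -12))) = Mul(-478, Add(-243, -7)) = Mul(-478, -250) = 119500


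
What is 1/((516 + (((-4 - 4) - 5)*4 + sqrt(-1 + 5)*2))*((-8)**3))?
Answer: -1/239616 ≈ -4.1733e-6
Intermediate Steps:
1/((516 + (((-4 - 4) - 5)*4 + sqrt(-1 + 5)*2))*((-8)**3)) = 1/((516 + ((-8 - 5)*4 + sqrt(4)*2))*(-512)) = -1/512/(516 + (-13*4 + 2*2)) = -1/512/(516 + (-52 + 4)) = -1/512/(516 - 48) = -1/512/468 = (1/468)*(-1/512) = -1/239616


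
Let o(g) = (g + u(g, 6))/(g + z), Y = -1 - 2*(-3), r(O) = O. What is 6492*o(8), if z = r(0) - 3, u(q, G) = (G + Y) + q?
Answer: 175284/5 ≈ 35057.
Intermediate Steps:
Y = 5 (Y = -1 + 6 = 5)
u(q, G) = 5 + G + q (u(q, G) = (G + 5) + q = (5 + G) + q = 5 + G + q)
z = -3 (z = 0 - 3 = -3)
o(g) = (11 + 2*g)/(-3 + g) (o(g) = (g + (5 + 6 + g))/(g - 3) = (g + (11 + g))/(-3 + g) = (11 + 2*g)/(-3 + g))
6492*o(8) = 6492*((11 + 2*8)/(-3 + 8)) = 6492*((11 + 16)/5) = 6492*((1/5)*27) = 6492*(27/5) = 175284/5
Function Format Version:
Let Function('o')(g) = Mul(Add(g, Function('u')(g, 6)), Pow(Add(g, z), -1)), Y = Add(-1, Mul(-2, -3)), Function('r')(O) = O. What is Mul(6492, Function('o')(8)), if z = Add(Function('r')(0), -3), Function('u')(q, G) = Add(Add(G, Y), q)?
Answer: Rational(175284, 5) ≈ 35057.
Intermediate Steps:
Y = 5 (Y = Add(-1, 6) = 5)
Function('u')(q, G) = Add(5, G, q) (Function('u')(q, G) = Add(Add(G, 5), q) = Add(Add(5, G), q) = Add(5, G, q))
z = -3 (z = Add(0, -3) = -3)
Function('o')(g) = Mul(Pow(Add(-3, g), -1), Add(11, Mul(2, g))) (Function('o')(g) = Mul(Add(g, Add(5, 6, g)), Pow(Add(g, -3), -1)) = Mul(Add(g, Add(11, g)), Pow(Add(-3, g), -1)) = Mul(Add(11, Mul(2, g)), Pow(Add(-3, g), -1)) = Mul(Pow(Add(-3, g), -1), Add(11, Mul(2, g))))
Mul(6492, Function('o')(8)) = Mul(6492, Mul(Pow(Add(-3, 8), -1), Add(11, Mul(2, 8)))) = Mul(6492, Mul(Pow(5, -1), Add(11, 16))) = Mul(6492, Mul(Rational(1, 5), 27)) = Mul(6492, Rational(27, 5)) = Rational(175284, 5)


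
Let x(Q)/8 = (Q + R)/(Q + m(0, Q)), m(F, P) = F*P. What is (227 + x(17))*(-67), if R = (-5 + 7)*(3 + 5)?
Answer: -276241/17 ≈ -16249.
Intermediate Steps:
R = 16 (R = 2*8 = 16)
x(Q) = 8*(16 + Q)/Q (x(Q) = 8*((Q + 16)/(Q + 0*Q)) = 8*((16 + Q)/(Q + 0)) = 8*((16 + Q)/Q) = 8*(16 + Q)/Q)
(227 + x(17))*(-67) = (227 + (8 + 128/17))*(-67) = (227 + 264/17)*(-67) = (4123/17)*(-67) = -276241/17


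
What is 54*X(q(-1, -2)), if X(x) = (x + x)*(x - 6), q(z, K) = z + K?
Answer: 2916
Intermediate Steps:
q(z, K) = K + z
X(x) = 2*x*(-6 + x) (X(x) = (2*x)*(-6 + x) = 2*x*(-6 + x))
54*X(q(-1, -2)) = 54*(2*(-2 - 1)*(-6 + (-2 - 1))) = 54*(2*(-3)*(-6 - 3)) = 54*(2*(-3)*(-9)) = 54*54 = 2916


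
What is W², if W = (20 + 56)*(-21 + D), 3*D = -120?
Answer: 21492496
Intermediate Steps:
D = -40 (D = (⅓)*(-120) = -40)
W = -4636 (W = (20 + 56)*(-21 - 40) = 76*(-61) = -4636)
W² = (-4636)² = 21492496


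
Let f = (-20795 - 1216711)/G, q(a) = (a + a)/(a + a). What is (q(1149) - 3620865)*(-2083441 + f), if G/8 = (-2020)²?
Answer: 1923872042240515328/255025 ≈ 7.5439e+12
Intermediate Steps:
G = 32643200 (G = 8*(-2020)² = 8*4080400 = 32643200)
q(a) = 1 (q(a) = (2*a)/((2*a)) = (2*a)*(1/(2*a)) = 1)
f = -618753/16321600 (f = (-20795 - 1216711)/32643200 = -1237506*1/32643200 = -618753/16321600 ≈ -0.037910)
(q(1149) - 3620865)*(-2083441 + f) = (1 - 3620865)*(-2083441 - 618753/16321600) = -3620864*(-34005091244353/16321600) = 1923872042240515328/255025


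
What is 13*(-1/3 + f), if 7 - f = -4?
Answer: 416/3 ≈ 138.67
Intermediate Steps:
f = 11 (f = 7 - 1*(-4) = 7 + 4 = 11)
13*(-1/3 + f) = 13*(-1/3 + 11) = 13*(-1*⅓ + 11) = 13*(-⅓ + 11) = 13*(32/3) = 416/3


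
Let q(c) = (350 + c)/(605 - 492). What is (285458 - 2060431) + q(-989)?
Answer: -200572588/113 ≈ -1.7750e+6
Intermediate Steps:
q(c) = 350/113 + c/113 (q(c) = (350 + c)/113 = (350 + c)*(1/113) = 350/113 + c/113)
(285458 - 2060431) + q(-989) = (285458 - 2060431) + (350/113 + (1/113)*(-989)) = -1774973 + (350/113 - 989/113) = -1774973 - 639/113 = -200572588/113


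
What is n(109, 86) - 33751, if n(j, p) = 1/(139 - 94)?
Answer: -1518794/45 ≈ -33751.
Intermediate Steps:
n(j, p) = 1/45
n(109, 86) - 33751 = 1/45 - 33751 = -1518794/45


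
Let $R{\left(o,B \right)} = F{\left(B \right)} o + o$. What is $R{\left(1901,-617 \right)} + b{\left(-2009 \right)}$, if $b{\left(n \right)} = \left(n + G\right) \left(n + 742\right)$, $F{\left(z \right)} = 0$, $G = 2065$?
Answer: $-69051$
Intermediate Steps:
$R{\left(o,B \right)} = o$ ($R{\left(o,B \right)} = 0 o + o = 0 + o = o$)
$b{\left(n \right)} = \left(742 + n\right) \left(2065 + n\right)$ ($b{\left(n \right)} = \left(n + 2065\right) \left(n + 742\right) = \left(2065 + n\right) \left(742 + n\right) = \left(742 + n\right) \left(2065 + n\right)$)
$R{\left(1901,-617 \right)} + b{\left(-2009 \right)} = 1901 + \left(1532230 + \left(-2009\right)^{2} + 2807 \left(-2009\right)\right) = 1901 + \left(1532230 + 4036081 - 5639263\right) = 1901 - 70952 = -69051$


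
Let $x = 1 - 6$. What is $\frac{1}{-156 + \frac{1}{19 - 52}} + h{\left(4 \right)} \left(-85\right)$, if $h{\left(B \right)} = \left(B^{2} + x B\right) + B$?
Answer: $- \frac{33}{5149} \approx -0.006409$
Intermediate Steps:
$x = -5$
$h{\left(B \right)} = B^{2} - 4 B$ ($h{\left(B \right)} = \left(B^{2} - 5 B\right) + B = B^{2} - 4 B$)
$\frac{1}{-156 + \frac{1}{19 - 52}} + h{\left(4 \right)} \left(-85\right) = \frac{1}{-156 + \frac{1}{19 - 52}} + 4 \left(-4 + 4\right) \left(-85\right) = \frac{1}{-156 + \frac{1}{-33}} + 4 \cdot 0 \left(-85\right) = \frac{1}{-156 - \frac{1}{33}} + 0 \left(-85\right) = \frac{1}{- \frac{5149}{33}} + 0 = - \frac{33}{5149} + 0 = - \frac{33}{5149}$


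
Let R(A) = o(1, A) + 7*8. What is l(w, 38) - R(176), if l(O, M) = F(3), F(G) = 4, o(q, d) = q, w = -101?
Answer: -53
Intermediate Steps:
R(A) = 57 (R(A) = 1 + 7*8 = 1 + 56 = 57)
l(O, M) = 4
l(w, 38) - R(176) = 4 - 1*57 = 4 - 57 = -53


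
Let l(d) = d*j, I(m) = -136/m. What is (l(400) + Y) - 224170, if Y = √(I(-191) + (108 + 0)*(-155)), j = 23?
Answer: -214970 + 2*I*√152666491/191 ≈ -2.1497e+5 + 129.38*I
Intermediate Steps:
l(d) = 23*d (l(d) = d*23 = 23*d)
Y = 2*I*√152666491/191 (Y = √(-136/(-191) + (108 + 0)*(-155)) = √(-136*(-1/191) + 108*(-155)) = √(136/191 - 16740) = √(-3197204/191) = 2*I*√152666491/191 ≈ 129.38*I)
(l(400) + Y) - 224170 = (23*400 + 2*I*√152666491/191) - 224170 = (9200 + 2*I*√152666491/191) - 224170 = -214970 + 2*I*√152666491/191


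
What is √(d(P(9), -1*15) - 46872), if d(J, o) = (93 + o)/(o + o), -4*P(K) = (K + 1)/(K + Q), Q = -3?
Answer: I*√1171865/5 ≈ 216.51*I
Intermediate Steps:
P(K) = -(1 + K)/(4*(-3 + K)) (P(K) = -(K + 1)/(4*(K - 3)) = -(1 + K)/(4*(-3 + K)))
d(J, o) = (93 + o)/(2*o) (d(J, o) = (93 + o)/((2*o)) = (93 + o)*(1/(2*o)) = (93 + o)/(2*o))
√(d(P(9), -1*15) - 46872) = √((93 - 1*15)/(2*((-1*15))) - 46872) = √((½)*(93 - 15)/(-15) - 46872) = √((½)*(-1/15)*78 - 46872) = √(-13/5 - 46872) = √(-234373/5) = I*√1171865/5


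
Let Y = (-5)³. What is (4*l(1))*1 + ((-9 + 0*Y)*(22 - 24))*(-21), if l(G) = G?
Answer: -374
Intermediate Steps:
Y = -125
(4*l(1))*1 + ((-9 + 0*Y)*(22 - 24))*(-21) = (4*1)*1 + ((-9 + 0*(-125))*(22 - 24))*(-21) = 4*1 + ((-9 + 0)*(-2))*(-21) = 4 - 9*(-2)*(-21) = 4 + 18*(-21) = 4 - 378 = -374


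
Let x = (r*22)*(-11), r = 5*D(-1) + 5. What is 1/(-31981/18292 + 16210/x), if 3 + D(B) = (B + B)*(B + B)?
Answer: -2213332/18695367 ≈ -0.11839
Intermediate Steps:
D(B) = -3 + 4*B² (D(B) = -3 + (B + B)*(B + B) = -3 + (2*B)*(2*B) = -3 + 4*B²)
r = 10 (r = 5*(-3 + 4*(-1)²) + 5 = 5*(-3 + 4*1) + 5 = 5*(-3 + 4) + 5 = 5*1 + 5 = 5 + 5 = 10)
x = -2420 (x = (10*22)*(-11) = 220*(-11) = -2420)
1/(-31981/18292 + 16210/x) = 1/(-31981/18292 + 16210/(-2420)) = 1/(-31981*1/18292 + 16210*(-1/2420)) = 1/(-31981/18292 - 1621/242) = 1/(-18695367/2213332) = -2213332/18695367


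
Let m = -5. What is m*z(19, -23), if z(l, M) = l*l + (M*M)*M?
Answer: 59030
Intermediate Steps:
z(l, M) = M³ + l² (z(l, M) = l² + M²*M = l² + M³ = M³ + l²)
m*z(19, -23) = -5*((-23)³ + 19²) = -5*(-12167 + 361) = -5*(-11806) = 59030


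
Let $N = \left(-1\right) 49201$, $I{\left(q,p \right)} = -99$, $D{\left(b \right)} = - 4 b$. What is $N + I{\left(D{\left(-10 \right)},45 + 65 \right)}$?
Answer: $-49300$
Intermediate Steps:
$N = -49201$
$N + I{\left(D{\left(-10 \right)},45 + 65 \right)} = -49201 - 99 = -49300$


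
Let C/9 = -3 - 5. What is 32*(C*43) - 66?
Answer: -99138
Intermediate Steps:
C = -72 (C = 9*(-3 - 5) = 9*(-8) = -72)
32*(C*43) - 66 = 32*(-72*43) - 66 = 32*(-3096) - 66 = -99072 - 66 = -99138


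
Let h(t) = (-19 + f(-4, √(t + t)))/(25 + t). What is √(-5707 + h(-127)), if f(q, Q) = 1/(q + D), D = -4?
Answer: I*√91309/4 ≈ 75.543*I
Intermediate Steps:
f(q, Q) = 1/(-4 + q) (f(q, Q) = 1/(q - 4) = 1/(-4 + q))
h(t) = -153/(8*(25 + t)) (h(t) = (-19 + 1/(-4 - 4))/(25 + t) = (-19 + 1/(-8))/(25 + t) = (-19 - ⅛)/(25 + t) = -153/(8*(25 + t)))
√(-5707 + h(-127)) = √(-5707 - 153/(200 + 8*(-127))) = √(-5707 - 153/(200 - 1016)) = √(-5707 - 153/(-816)) = √(-5707 - 153*(-1/816)) = √(-5707 + 3/16) = √(-91309/16) = I*√91309/4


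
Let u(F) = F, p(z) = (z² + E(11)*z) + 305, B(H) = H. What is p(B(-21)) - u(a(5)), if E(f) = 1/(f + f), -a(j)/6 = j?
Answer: 17051/22 ≈ 775.04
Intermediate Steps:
a(j) = -6*j
E(f) = 1/(2*f)
p(z) = 305 + z² + z/22 (p(z) = (z² + ((½)/11)*z) + 305 = (z² + ((½)*(1/11))*z) + 305 = (z² + z/22) + 305 = 305 + z² + z/22)
p(B(-21)) - u(a(5)) = (305 + (-21)² + (1/22)*(-21)) - (-6)*5 = (305 + 441 - 21/22) - 1*(-30) = 16391/22 + 30 = 17051/22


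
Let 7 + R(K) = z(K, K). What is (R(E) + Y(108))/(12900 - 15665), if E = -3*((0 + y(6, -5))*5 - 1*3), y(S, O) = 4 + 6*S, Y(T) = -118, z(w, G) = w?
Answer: 716/2765 ≈ 0.25895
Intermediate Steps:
E = -591 (E = -3*((0 + (4 + 6*6))*5 - 1*3) = -3*((0 + (4 + 36))*5 - 3) = -3*((0 + 40)*5 - 3) = -3*(40*5 - 3) = -3*(200 - 3) = -3*197 = -591)
R(K) = -7 + K
(R(E) + Y(108))/(12900 - 15665) = ((-7 - 591) - 118)/(12900 - 15665) = (-598 - 118)/(-2765) = -716*(-1/2765) = 716/2765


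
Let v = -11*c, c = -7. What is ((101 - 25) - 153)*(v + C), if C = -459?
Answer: 29414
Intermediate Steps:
v = 77 (v = -11*(-7) = 77)
((101 - 25) - 153)*(v + C) = ((101 - 25) - 153)*(77 - 459) = (76 - 153)*(-382) = -77*(-382) = 29414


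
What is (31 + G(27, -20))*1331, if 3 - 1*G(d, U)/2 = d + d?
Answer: -94501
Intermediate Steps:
G(d, U) = 6 - 4*d (G(d, U) = 6 - 2*(d + d) = 6 - 4*d)
(31 + G(27, -20))*1331 = (31 + (6 - 4*27))*1331 = (31 + (6 - 108))*1331 = (31 - 102)*1331 = -71*1331 = -94501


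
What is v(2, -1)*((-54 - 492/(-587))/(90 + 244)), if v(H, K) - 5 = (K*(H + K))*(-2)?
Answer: -109221/98029 ≈ -1.1142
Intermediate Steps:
v(H, K) = 5 - 2*K*(H + K) (v(H, K) = 5 + (K*(H + K))*(-2) = 5 - 2*K*(H + K))
v(2, -1)*((-54 - 492/(-587))/(90 + 244)) = (5 - 2*(-1)**2 - 2*2*(-1))*((-54 - 492/(-587))/(90 + 244)) = (5 - 2*1 + 4)*((-54 - 492*(-1/587))/334) = (5 - 2 + 4)*((-54 + 492/587)*(1/334)) = 7*(-31206/587*1/334) = 7*(-15603/98029) = -109221/98029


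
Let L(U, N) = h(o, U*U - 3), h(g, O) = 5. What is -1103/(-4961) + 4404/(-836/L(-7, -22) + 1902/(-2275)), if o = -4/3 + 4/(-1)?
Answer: -24641549027/948250501 ≈ -25.986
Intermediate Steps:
o = -16/3 (o = -4*1/3 + 4*(-1) = -4/3 - 4 = -16/3 ≈ -5.3333)
L(U, N) = 5
-1103/(-4961) + 4404/(-836/L(-7, -22) + 1902/(-2275)) = -1103/(-4961) + 4404/(-836/5 + 1902/(-2275)) = -1103*(-1/4961) + 4404/(-836*1/5 + 1902*(-1/2275)) = 1103/4961 + 4404/(-836/5 - 1902/2275) = 1103/4961 + 4404/(-382282/2275) = 1103/4961 + 4404*(-2275/382282) = 1103/4961 - 5009550/191141 = -24641549027/948250501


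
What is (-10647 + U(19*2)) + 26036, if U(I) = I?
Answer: 15427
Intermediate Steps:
(-10647 + U(19*2)) + 26036 = (-10647 + 19*2) + 26036 = (-10647 + 38) + 26036 = -10609 + 26036 = 15427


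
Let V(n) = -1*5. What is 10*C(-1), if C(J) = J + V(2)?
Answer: -60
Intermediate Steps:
V(n) = -5
C(J) = -5 + J (C(J) = J - 5 = -5 + J)
10*C(-1) = 10*(-5 - 1) = 10*(-6) = -60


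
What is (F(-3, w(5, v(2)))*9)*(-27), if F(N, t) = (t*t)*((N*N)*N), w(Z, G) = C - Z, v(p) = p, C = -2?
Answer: 321489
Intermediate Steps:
w(Z, G) = -2 - Z
F(N, t) = N**3*t**2 (F(N, t) = t**2*(N**2*N) = t**2*N**3 = N**3*t**2)
(F(-3, w(5, v(2)))*9)*(-27) = (((-3)**3*(-2 - 1*5)**2)*9)*(-27) = (-27*(-2 - 5)**2*9)*(-27) = (-27*(-7)**2*9)*(-27) = (-27*49*9)*(-27) = -1323*9*(-27) = -11907*(-27) = 321489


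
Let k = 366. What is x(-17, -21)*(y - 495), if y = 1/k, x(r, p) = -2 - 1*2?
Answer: 362338/183 ≈ 1980.0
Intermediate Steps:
x(r, p) = -4 (x(r, p) = -2 - 2 = -4)
y = 1/366 ≈ 0.0027322
x(-17, -21)*(y - 495) = -4*(1/366 - 495) = -4*(-181169/366) = 362338/183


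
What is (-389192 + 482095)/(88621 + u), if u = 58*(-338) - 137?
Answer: 92903/68880 ≈ 1.3488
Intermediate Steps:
u = -19741 (u = -19604 - 137 = -19741)
(-389192 + 482095)/(88621 + u) = (-389192 + 482095)/(88621 - 19741) = 92903/68880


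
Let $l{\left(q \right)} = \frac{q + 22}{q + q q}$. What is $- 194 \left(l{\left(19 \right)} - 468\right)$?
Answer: $\frac{17246503}{190} \approx 90771.0$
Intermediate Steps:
$l{\left(q \right)} = \frac{22 + q}{q + q^{2}}$
$- 194 \left(l{\left(19 \right)} - 468\right) = - 194 \left(\frac{22 + 19}{19 \left(1 + 19\right)} - 468\right) = - 194 \left(\frac{1}{19} \cdot \frac{1}{20} \cdot 41 - 468\right) = - 194 \left(\frac{41}{380} - 468\right) = \left(-194\right) \left(- \frac{177799}{380}\right) = \frac{17246503}{190}$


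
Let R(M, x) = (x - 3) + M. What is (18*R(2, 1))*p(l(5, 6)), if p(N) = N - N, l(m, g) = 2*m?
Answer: 0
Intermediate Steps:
R(M, x) = -3 + M + x (R(M, x) = (-3 + x) + M = -3 + M + x)
p(N) = 0
(18*R(2, 1))*p(l(5, 6)) = (18*(-3 + 2 + 1))*0 = (18*0)*0 = 0*0 = 0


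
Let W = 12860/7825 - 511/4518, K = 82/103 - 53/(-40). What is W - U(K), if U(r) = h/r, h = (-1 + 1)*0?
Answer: 10820581/7070670 ≈ 1.5303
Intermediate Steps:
h = 0 (h = 0*0 = 0)
K = 8739/4120 (K = 82*(1/103) - 53*(-1/40) = 82/103 + 53/40 = 8739/4120 ≈ 2.1211)
W = 10820581/7070670 (W = 12860*(1/7825) - 511*1/4518 = 2572/1565 - 511/4518 = 10820581/7070670 ≈ 1.5303)
U(r) = 0 (U(r) = 0/r = 0)
W - U(K) = 10820581/7070670 - 1*0 = 10820581/7070670 + 0 = 10820581/7070670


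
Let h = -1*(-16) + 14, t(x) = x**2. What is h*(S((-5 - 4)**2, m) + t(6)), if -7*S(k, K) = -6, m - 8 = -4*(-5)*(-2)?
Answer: 7740/7 ≈ 1105.7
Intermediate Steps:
m = -32 (m = 8 - 4*(-5)*(-2) = 8 + 20*(-2) = 8 - 40 = -32)
S(k, K) = 6/7 (S(k, K) = -1/7*(-6) = 6/7)
h = 30 (h = 16 + 14 = 30)
h*(S((-5 - 4)**2, m) + t(6)) = 30*(6/7 + 6**2) = 30*(6/7 + 36) = 30*(258/7) = 7740/7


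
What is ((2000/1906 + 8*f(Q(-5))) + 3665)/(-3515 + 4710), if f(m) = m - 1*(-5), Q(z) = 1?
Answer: 3539489/1138835 ≈ 3.1080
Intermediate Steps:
f(m) = 5 + m (f(m) = m + 5 = 5 + m)
((2000/1906 + 8*f(Q(-5))) + 3665)/(-3515 + 4710) = ((2000/1906 + 8*(5 + 1)) + 3665)/(-3515 + 4710) = ((2000*(1/1906) + 8*6) + 3665)/1195 = ((1000/953 + 48) + 3665)*(1/1195) = (46744/953 + 3665)*(1/1195) = (3539489/953)*(1/1195) = 3539489/1138835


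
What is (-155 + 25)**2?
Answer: 16900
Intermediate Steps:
(-155 + 25)**2 = (-130)**2 = 16900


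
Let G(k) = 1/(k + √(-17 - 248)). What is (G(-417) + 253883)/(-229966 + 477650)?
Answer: 44214739565/43135159336 - I*√265/43135159336 ≈ 1.025 - 3.7739e-10*I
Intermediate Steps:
G(k) = 1/(k + I*√265) (G(k) = 1/(k + √(-265)) = 1/(k + I*√265))
(G(-417) + 253883)/(-229966 + 477650) = (1/(-417 + I*√265) + 253883)/(-229966 + 477650) = (253883 + 1/(-417 + I*√265))/247684 = (253883 + 1/(-417 + I*√265))*(1/247684) = 253883/247684 + 1/(247684*(-417 + I*√265))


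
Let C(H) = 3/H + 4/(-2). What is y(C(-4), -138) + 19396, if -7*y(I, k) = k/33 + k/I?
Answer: 135726/7 ≈ 19389.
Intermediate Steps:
C(H) = -2 + 3/H (C(H) = 3/H + 4*(-½) = 3/H - 2 = -2 + 3/H)
y(I, k) = -k/231 - k/(7*I) (y(I, k) = -(k/33 + k/I)/7 = -k/231 - k/(7*I))
y(C(-4), -138) + 19396 = -1/231*(-138)*(33 + (-2 + 3/(-4)))/(-2 + 3/(-4)) + 19396 = -1/231*(-138)*(33 + (-2 + 3*(-¼)))/(-2 + 3*(-¼)) + 19396 = -1/231*(-138)*(33 + (-2 - ¾))/(-2 - ¾) + 19396 = -1/231*(-138)*(33 - 11/4)/(-11/4) + 19396 = -1/231*(-138)*(-4/11)*121/4 + 19396 = -46/7 + 19396 = 135726/7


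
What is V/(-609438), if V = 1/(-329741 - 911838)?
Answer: 1/756665422602 ≈ 1.3216e-12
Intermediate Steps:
V = -1/1241579 (V = 1/(-1241579) = -1/1241579 ≈ -8.0543e-7)
V/(-609438) = -1/1241579/(-609438) = -1/1241579*(-1/609438) = 1/756665422602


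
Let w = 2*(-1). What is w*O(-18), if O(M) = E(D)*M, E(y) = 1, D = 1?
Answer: 36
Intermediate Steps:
w = -2
O(M) = M (O(M) = 1*M = M)
w*O(-18) = -2*(-18) = 36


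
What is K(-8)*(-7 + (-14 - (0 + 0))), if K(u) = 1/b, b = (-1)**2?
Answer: -21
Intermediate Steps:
b = 1
K(u) = 1 (K(u) = 1/1 = 1)
K(-8)*(-7 + (-14 - (0 + 0))) = 1*(-7 + (-14 - (0 + 0))) = 1*(-7 + (-14 - 1*0)) = 1*(-7 + (-14 + 0)) = 1*(-7 - 14) = 1*(-21) = -21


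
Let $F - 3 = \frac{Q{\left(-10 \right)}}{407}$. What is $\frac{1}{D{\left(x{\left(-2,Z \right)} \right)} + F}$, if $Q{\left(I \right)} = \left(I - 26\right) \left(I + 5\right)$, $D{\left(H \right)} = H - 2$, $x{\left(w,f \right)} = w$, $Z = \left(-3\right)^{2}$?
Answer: $- \frac{407}{227} \approx -1.793$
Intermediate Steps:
$Z = 9$
$D{\left(H \right)} = -2 + H$ ($D{\left(H \right)} = H - 2 = -2 + H$)
$Q{\left(I \right)} = \left(-26 + I\right) \left(5 + I\right)$
$F = \frac{1401}{407}$ ($F = 3 + \frac{-130 + \left(-10\right)^{2} - -210}{407} = 3 + \left(-130 + 100 + 210\right) \frac{1}{407} = 3 + 180 \cdot \frac{1}{407} = 3 + \frac{180}{407} = \frac{1401}{407} \approx 3.4423$)
$\frac{1}{D{\left(x{\left(-2,Z \right)} \right)} + F} = \frac{1}{\left(-2 - 2\right) + \frac{1401}{407}} = \frac{1}{-4 + \frac{1401}{407}} = \frac{1}{- \frac{227}{407}} = - \frac{407}{227}$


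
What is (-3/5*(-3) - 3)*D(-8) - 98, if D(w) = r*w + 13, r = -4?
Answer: -152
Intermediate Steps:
D(w) = 13 - 4*w (D(w) = -4*w + 13 = 13 - 4*w)
(-3/5*(-3) - 3)*D(-8) - 98 = (-3/5*(-3) - 3)*(13 - 4*(-8)) - 98 = (-3*⅕*(-3) - 3)*(13 + 32) - 98 = (-⅗*(-3) - 3)*45 - 98 = (9/5 - 3)*45 - 98 = -6/5*45 - 98 = -54 - 98 = -152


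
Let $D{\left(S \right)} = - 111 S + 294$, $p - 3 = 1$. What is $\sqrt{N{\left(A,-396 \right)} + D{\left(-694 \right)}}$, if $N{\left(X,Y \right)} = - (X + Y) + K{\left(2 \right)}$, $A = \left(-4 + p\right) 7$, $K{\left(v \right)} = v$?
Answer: $\sqrt{77726} \approx 278.79$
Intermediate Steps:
$p = 4$ ($p = 3 + 1 = 4$)
$A = 0$ ($A = \left(-4 + 4\right) 7 = 0 \cdot 7 = 0$)
$D{\left(S \right)} = 294 - 111 S$
$N{\left(X,Y \right)} = 2 - X - Y$ ($N{\left(X,Y \right)} = - (X + Y) + 2 = \left(- X - Y\right) + 2 = 2 - X - Y$)
$\sqrt{N{\left(A,-396 \right)} + D{\left(-694 \right)}} = \sqrt{\left(2 - 0 - -396\right) + \left(294 - -77034\right)} = \sqrt{\left(2 + 0 + 396\right) + \left(294 + 77034\right)} = \sqrt{398 + 77328} = \sqrt{77726}$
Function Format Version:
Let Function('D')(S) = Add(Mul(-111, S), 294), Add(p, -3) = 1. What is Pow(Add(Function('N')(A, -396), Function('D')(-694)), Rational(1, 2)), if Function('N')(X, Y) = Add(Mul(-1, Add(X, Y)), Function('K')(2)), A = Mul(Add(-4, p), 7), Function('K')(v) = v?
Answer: Pow(77726, Rational(1, 2)) ≈ 278.79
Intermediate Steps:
p = 4 (p = Add(3, 1) = 4)
A = 0 (A = Mul(Add(-4, 4), 7) = Mul(0, 7) = 0)
Function('D')(S) = Add(294, Mul(-111, S))
Function('N')(X, Y) = Add(2, Mul(-1, X), Mul(-1, Y)) (Function('N')(X, Y) = Add(Mul(-1, Add(X, Y)), 2) = Add(Add(Mul(-1, X), Mul(-1, Y)), 2) = Add(2, Mul(-1, X), Mul(-1, Y)))
Pow(Add(Function('N')(A, -396), Function('D')(-694)), Rational(1, 2)) = Pow(Add(Add(2, Mul(-1, 0), Mul(-1, -396)), Add(294, Mul(-111, -694))), Rational(1, 2)) = Pow(Add(Add(2, 0, 396), Add(294, 77034)), Rational(1, 2)) = Pow(Add(398, 77328), Rational(1, 2)) = Pow(77726, Rational(1, 2))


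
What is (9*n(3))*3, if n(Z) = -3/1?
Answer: -81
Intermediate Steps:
n(Z) = -3 (n(Z) = -3*1 = -3)
(9*n(3))*3 = (9*(-3))*3 = -27*3 = -81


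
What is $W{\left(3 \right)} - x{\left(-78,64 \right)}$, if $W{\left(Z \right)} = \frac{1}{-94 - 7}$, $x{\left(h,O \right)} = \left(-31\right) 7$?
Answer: $\frac{21916}{101} \approx 216.99$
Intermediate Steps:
$x{\left(h,O \right)} = -217$
$W{\left(Z \right)} = - \frac{1}{101}$ ($W{\left(Z \right)} = \frac{1}{-101} = - \frac{1}{101}$)
$W{\left(3 \right)} - x{\left(-78,64 \right)} = - \frac{1}{101} - -217 = - \frac{1}{101} + 217 = \frac{21916}{101}$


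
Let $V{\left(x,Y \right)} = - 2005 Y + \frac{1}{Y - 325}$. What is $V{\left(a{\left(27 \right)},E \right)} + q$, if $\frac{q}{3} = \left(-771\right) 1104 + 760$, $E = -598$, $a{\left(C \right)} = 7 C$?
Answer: $- \frac{1248156287}{923} \approx -1.3523 \cdot 10^{6}$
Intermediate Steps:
$q = -2551272$ ($q = 3 \left(\left(-771\right) 1104 + 760\right) = 3 \left(-851184 + 760\right) = 3 \left(-850424\right) = -2551272$)
$V{\left(x,Y \right)} = \frac{1}{-325 + Y} - 2005 Y$ ($V{\left(x,Y \right)} = - 2005 Y + \frac{1}{-325 + Y} = \frac{1}{-325 + Y} - 2005 Y$)
$V{\left(a{\left(27 \right)},E \right)} + q = \frac{1 - 2005 \left(-598\right)^{2} + 651625 \left(-598\right)}{-325 - 598} - 2551272 = \frac{1 - 716996020 - 389671750}{-923} - 2551272 = - \frac{1 - 716996020 - 389671750}{923} - 2551272 = \left(- \frac{1}{923}\right) \left(-1106667769\right) - 2551272 = \frac{1106667769}{923} - 2551272 = - \frac{1248156287}{923}$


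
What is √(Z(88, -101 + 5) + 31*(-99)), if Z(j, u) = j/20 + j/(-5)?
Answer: I*√77055/5 ≈ 55.518*I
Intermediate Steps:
Z(j, u) = -3*j/20 (Z(j, u) = j*(1/20) + j*(-⅕) = j/20 - j/5 = -3*j/20)
√(Z(88, -101 + 5) + 31*(-99)) = √(-3/20*88 + 31*(-99)) = √(-66/5 - 3069) = √(-15411/5) = I*√77055/5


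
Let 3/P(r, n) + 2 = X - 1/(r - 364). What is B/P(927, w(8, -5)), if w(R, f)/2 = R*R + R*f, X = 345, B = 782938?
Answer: 151191591304/1689 ≈ 8.9515e+7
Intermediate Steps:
w(R, f) = 2*R**2 + 2*R*f (w(R, f) = 2*(R*R + R*f) = 2*(R**2 + R*f) = 2*R**2 + 2*R*f)
P(r, n) = 3/(343 - 1/(-364 + r)) (P(r, n) = 3/(-2 + (345 - 1/(r - 364))) = 3/(-2 + (345 - 1/(-364 + r))) = 3/(343 - 1/(-364 + r)))
B/P(927, w(8, -5)) = 782938/((3*(-364 + 927)/(-124853 + 343*927))) = 782938/((3*563/(-124853 + 317961))) = 782938/((3*563/193108)) = 782938/((3*(1/193108)*563)) = 782938/(1689/193108) = 782938*(193108/1689) = 151191591304/1689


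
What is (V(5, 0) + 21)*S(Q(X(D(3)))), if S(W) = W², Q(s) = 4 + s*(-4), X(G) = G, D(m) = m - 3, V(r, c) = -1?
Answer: 320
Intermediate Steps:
D(m) = -3 + m
Q(s) = 4 - 4*s
(V(5, 0) + 21)*S(Q(X(D(3)))) = (-1 + 21)*(4 - 4*(-3 + 3))² = 20*(4 - 4*0)² = 20*(4 + 0)² = 20*4² = 20*16 = 320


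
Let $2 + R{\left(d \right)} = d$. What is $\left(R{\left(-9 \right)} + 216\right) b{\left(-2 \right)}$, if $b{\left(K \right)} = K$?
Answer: $-410$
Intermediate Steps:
$R{\left(d \right)} = -2 + d$
$\left(R{\left(-9 \right)} + 216\right) b{\left(-2 \right)} = \left(\left(-2 - 9\right) + 216\right) \left(-2\right) = \left(-11 + 216\right) \left(-2\right) = 205 \left(-2\right) = -410$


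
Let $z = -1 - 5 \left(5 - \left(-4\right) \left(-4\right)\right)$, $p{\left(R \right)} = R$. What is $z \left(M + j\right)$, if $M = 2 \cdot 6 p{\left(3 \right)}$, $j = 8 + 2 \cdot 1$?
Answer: $2484$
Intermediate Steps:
$j = 10$ ($j = 8 + 2 = 10$)
$z = 54$ ($z = -1 - 5 \left(5 - 16\right) = -1 - -55 = -1 + 55 = 54$)
$M = 36$ ($M = 2 \cdot 6 \cdot 3 = 12 \cdot 3 = 36$)
$z \left(M + j\right) = 54 \left(36 + 10\right) = 54 \cdot 46 = 2484$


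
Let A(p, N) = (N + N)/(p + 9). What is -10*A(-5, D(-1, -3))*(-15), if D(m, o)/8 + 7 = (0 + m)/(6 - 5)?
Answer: -4800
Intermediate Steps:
D(m, o) = -56 + 8*m (D(m, o) = -56 + 8*((0 + m)/(6 - 5)) = -56 + 8*(m/1) = -56 + 8*(m*1) = -56 + 8*m)
A(p, N) = 2*N/(9 + p) (A(p, N) = (2*N)/(9 + p) = 2*N/(9 + p))
-10*A(-5, D(-1, -3))*(-15) = -20*(-56 + 8*(-1))/(9 - 5)*(-15) = -20*(-56 - 8)/4*(-15) = -20*(-64)/4*(-15) = -10*(-32)*(-15) = 320*(-15) = -4800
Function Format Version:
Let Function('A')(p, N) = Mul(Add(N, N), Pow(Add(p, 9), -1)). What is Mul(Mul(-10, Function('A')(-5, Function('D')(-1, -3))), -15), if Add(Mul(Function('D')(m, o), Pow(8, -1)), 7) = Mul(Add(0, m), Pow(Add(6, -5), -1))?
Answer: -4800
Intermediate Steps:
Function('D')(m, o) = Add(-56, Mul(8, m)) (Function('D')(m, o) = Add(-56, Mul(8, Mul(Add(0, m), Pow(Add(6, -5), -1)))) = Add(-56, Mul(8, Mul(m, Pow(1, -1)))) = Add(-56, Mul(8, Mul(m, 1))) = Add(-56, Mul(8, m)))
Function('A')(p, N) = Mul(2, N, Pow(Add(9, p), -1)) (Function('A')(p, N) = Mul(Mul(2, N), Pow(Add(9, p), -1)) = Mul(2, N, Pow(Add(9, p), -1)))
Mul(Mul(-10, Function('A')(-5, Function('D')(-1, -3))), -15) = Mul(Mul(-10, Mul(2, Add(-56, Mul(8, -1)), Pow(Add(9, -5), -1))), -15) = Mul(Mul(-10, Mul(2, Add(-56, -8), Pow(4, -1))), -15) = Mul(Mul(-10, Mul(2, -64, Rational(1, 4))), -15) = Mul(Mul(-10, -32), -15) = Mul(320, -15) = -4800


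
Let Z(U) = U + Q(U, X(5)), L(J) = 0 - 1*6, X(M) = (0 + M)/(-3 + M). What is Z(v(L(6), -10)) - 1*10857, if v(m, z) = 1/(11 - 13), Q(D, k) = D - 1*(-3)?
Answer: -10855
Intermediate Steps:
X(M) = M/(-3 + M)
Q(D, k) = 3 + D (Q(D, k) = D + 3 = 3 + D)
L(J) = -6 (L(J) = 0 - 6 = -6)
v(m, z) = -1/2 (v(m, z) = 1/(-2) = -1/2)
Z(U) = 3 + 2*U (Z(U) = U + (3 + U) = 3 + 2*U)
Z(v(L(6), -10)) - 1*10857 = (3 + 2*(-1/2)) - 1*10857 = (3 - 1) - 10857 = 2 - 10857 = -10855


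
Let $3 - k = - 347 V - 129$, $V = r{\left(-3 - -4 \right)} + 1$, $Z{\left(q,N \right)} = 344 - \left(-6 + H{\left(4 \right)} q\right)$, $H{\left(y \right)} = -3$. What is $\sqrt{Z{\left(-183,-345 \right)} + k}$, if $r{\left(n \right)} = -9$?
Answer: $i \sqrt{2843} \approx 53.32 i$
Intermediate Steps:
$Z{\left(q,N \right)} = 350 + 3 q$ ($Z{\left(q,N \right)} = 344 - \left(-6 - 3 q\right) = 344 + \left(6 + 3 q\right) = 350 + 3 q$)
$V = -8$ ($V = -9 + 1 = -8$)
$k = -2644$ ($k = 3 - \left(\left(-347\right) \left(-8\right) - 129\right) = 3 - \left(2776 - 129\right) = 3 - 2647 = -2644$)
$\sqrt{Z{\left(-183,-345 \right)} + k} = \sqrt{\left(350 + 3 \left(-183\right)\right) - 2644} = \sqrt{\left(350 - 549\right) - 2644} = \sqrt{-199 - 2644} = \sqrt{-2843} = i \sqrt{2843}$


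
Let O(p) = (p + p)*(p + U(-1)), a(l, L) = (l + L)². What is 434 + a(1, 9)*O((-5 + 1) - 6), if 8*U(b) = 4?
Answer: 19434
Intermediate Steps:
U(b) = ½ (U(b) = (⅛)*4 = ½)
a(l, L) = (L + l)²
O(p) = 2*p*(½ + p) (O(p) = (p + p)*(p + ½) = (2*p)*(½ + p) = 2*p*(½ + p))
434 + a(1, 9)*O((-5 + 1) - 6) = 434 + (9 + 1)²*(((-5 + 1) - 6)*(1 + 2*((-5 + 1) - 6))) = 434 + 10²*((-4 - 6)*(1 + 2*(-4 - 6))) = 434 + 100*(-10*(1 + 2*(-10))) = 434 + 100*(-10*(1 - 20)) = 434 + 100*(-10*(-19)) = 434 + 100*190 = 434 + 19000 = 19434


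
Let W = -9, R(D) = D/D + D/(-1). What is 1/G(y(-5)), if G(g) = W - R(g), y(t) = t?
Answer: -1/15 ≈ -0.066667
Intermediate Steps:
R(D) = 1 - D (R(D) = 1 + D*(-1) = 1 - D)
G(g) = -10 + g (G(g) = -9 - (1 - g) = -9 + (-1 + g) = -10 + g)
1/G(y(-5)) = 1/(-10 - 5) = 1/(-15) = -1/15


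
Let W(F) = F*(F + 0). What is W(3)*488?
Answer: 4392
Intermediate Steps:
W(F) = F² (W(F) = F*F = F²)
W(3)*488 = 3²*488 = 9*488 = 4392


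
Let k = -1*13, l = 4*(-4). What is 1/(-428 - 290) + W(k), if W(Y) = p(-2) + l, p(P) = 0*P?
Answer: -11489/718 ≈ -16.001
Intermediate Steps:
l = -16
k = -13
p(P) = 0
W(Y) = -16 (W(Y) = 0 - 16 = -16)
1/(-428 - 290) + W(k) = 1/(-428 - 290) - 16 = 1/(-718) - 16 = -1/718 - 16 = -11489/718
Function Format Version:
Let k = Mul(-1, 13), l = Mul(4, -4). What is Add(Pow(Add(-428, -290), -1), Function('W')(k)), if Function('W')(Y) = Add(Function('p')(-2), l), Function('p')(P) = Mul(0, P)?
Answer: Rational(-11489, 718) ≈ -16.001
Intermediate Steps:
l = -16
k = -13
Function('p')(P) = 0
Function('W')(Y) = -16 (Function('W')(Y) = Add(0, -16) = -16)
Add(Pow(Add(-428, -290), -1), Function('W')(k)) = Add(Pow(Add(-428, -290), -1), -16) = Add(Pow(-718, -1), -16) = Add(Rational(-1, 718), -16) = Rational(-11489, 718)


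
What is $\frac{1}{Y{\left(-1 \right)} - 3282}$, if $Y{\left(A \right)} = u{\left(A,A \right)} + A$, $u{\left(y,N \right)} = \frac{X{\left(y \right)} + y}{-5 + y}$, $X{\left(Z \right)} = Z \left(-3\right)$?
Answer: $- \frac{3}{9850} \approx -0.00030457$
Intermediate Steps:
$X{\left(Z \right)} = - 3 Z$
$u{\left(y,N \right)} = - \frac{2 y}{-5 + y}$ ($u{\left(y,N \right)} = \frac{- 3 y + y}{-5 + y} = \frac{\left(-2\right) y}{-5 + y} = - \frac{2 y}{-5 + y}$)
$Y{\left(A \right)} = A - \frac{2 A}{-5 + A}$ ($Y{\left(A \right)} = - \frac{2 A}{-5 + A} + A = A - \frac{2 A}{-5 + A}$)
$\frac{1}{Y{\left(-1 \right)} - 3282} = \frac{1}{- \frac{-7 - 1}{-5 - 1} - 3282} = \frac{1}{\left(-1\right) \frac{1}{-6} \left(-8\right) - 3282} = \frac{1}{\left(-1\right) \left(- \frac{1}{6}\right) \left(-8\right) - 3282} = \frac{1}{- \frac{4}{3} - 3282} = \frac{1}{- \frac{9850}{3}} = - \frac{3}{9850}$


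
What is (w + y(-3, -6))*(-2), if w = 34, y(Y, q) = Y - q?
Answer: -74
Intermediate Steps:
(w + y(-3, -6))*(-2) = (34 + (-3 - 1*(-6)))*(-2) = (34 + (-3 + 6))*(-2) = (34 + 3)*(-2) = 37*(-2) = -74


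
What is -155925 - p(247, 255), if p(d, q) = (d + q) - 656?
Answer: -155771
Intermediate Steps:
p(d, q) = -656 + d + q
-155925 - p(247, 255) = -155925 - (-656 + 247 + 255) = -155925 - 1*(-154) = -155925 + 154 = -155771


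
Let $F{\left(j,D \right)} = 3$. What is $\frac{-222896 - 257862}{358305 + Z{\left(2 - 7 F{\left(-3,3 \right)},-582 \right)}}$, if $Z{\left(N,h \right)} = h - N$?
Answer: $- \frac{240379}{178871} \approx -1.3439$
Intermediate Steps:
$\frac{-222896 - 257862}{358305 + Z{\left(2 - 7 F{\left(-3,3 \right)},-582 \right)}} = \frac{-222896 - 257862}{358305 - \left(584 - 21\right)} = - \frac{480758}{358305 - 563} = - \frac{480758}{357742} = \left(-480758\right) \frac{1}{357742} = - \frac{240379}{178871}$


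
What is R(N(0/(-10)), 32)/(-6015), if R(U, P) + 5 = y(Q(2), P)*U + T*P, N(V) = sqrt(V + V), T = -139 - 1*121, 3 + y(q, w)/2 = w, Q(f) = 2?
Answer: 555/401 ≈ 1.3840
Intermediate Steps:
y(q, w) = -6 + 2*w
T = -260 (T = -139 - 121 = -260)
N(V) = sqrt(2)*sqrt(V) (N(V) = sqrt(2*V) = sqrt(2)*sqrt(V))
R(U, P) = -5 - 260*P + U*(-6 + 2*P) (R(U, P) = -5 + ((-6 + 2*P)*U - 260*P) = -5 + (U*(-6 + 2*P) - 260*P) = -5 + (-260*P + U*(-6 + 2*P)) = -5 - 260*P + U*(-6 + 2*P))
R(N(0/(-10)), 32)/(-6015) = (-5 - 260*32 + 2*(sqrt(2)*sqrt(0/(-10)))*(-3 + 32))/(-6015) = (-5 - 8320 + 2*(sqrt(2)*sqrt(0*(-1/10)))*29)*(-1/6015) = (-5 - 8320 + 2*(sqrt(2)*sqrt(0))*29)*(-1/6015) = (-5 - 8320 + 2*(sqrt(2)*0)*29)*(-1/6015) = (-5 - 8320 + 2*0*29)*(-1/6015) = (-5 - 8320 + 0)*(-1/6015) = -8325*(-1/6015) = 555/401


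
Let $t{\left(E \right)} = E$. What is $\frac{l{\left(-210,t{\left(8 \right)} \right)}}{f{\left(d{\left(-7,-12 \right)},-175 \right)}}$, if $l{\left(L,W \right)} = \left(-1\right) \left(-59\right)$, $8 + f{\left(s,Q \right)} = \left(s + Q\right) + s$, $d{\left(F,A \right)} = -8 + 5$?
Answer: $- \frac{59}{189} \approx -0.31217$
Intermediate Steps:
$d{\left(F,A \right)} = -3$
$f{\left(s,Q \right)} = -8 + Q + 2 s$ ($f{\left(s,Q \right)} = -8 + \left(\left(s + Q\right) + s\right) = -8 + \left(\left(Q + s\right) + s\right) = -8 + \left(Q + 2 s\right) = -8 + Q + 2 s$)
$l{\left(L,W \right)} = 59$
$\frac{l{\left(-210,t{\left(8 \right)} \right)}}{f{\left(d{\left(-7,-12 \right)},-175 \right)}} = \frac{59}{-8 - 175 + 2 \left(-3\right)} = \frac{59}{-8 - 175 - 6} = \frac{59}{-189} = 59 \left(- \frac{1}{189}\right) = - \frac{59}{189}$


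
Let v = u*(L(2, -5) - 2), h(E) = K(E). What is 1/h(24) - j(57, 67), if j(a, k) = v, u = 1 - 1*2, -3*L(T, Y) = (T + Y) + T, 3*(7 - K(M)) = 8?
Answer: -56/39 ≈ -1.4359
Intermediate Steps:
K(M) = 13/3 (K(M) = 7 - ⅓*8 = 7 - 8/3 = 13/3)
h(E) = 13/3
L(T, Y) = -2*T/3 - Y/3 (L(T, Y) = -((T + Y) + T)/3 = -(Y + 2*T)/3 = -2*T/3 - Y/3)
u = -1 (u = 1 - 2 = -1)
v = 5/3 (v = -((-⅔*2 - ⅓*(-5)) - 2) = -((-4/3 + 5/3) - 2) = -(⅓ - 2) = -1*(-5/3) = 5/3 ≈ 1.6667)
j(a, k) = 5/3
1/h(24) - j(57, 67) = 1/(13/3) - 1*5/3 = 3/13 - 5/3 = -56/39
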